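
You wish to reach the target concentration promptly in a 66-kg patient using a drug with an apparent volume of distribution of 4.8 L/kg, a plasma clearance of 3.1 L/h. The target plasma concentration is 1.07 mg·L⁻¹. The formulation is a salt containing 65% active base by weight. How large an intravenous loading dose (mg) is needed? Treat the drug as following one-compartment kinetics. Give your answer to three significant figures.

Vd = 4.8 L/kg × 66 kg = 316.8 L
LD = Vd × C / S = 316.8 × 1.070 / 0.65 = 521.5 mg

522 mg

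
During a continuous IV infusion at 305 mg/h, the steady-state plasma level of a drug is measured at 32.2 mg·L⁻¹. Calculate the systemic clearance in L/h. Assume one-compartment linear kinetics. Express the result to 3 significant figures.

9.47 L/h

At steady state, infusion rate = CL × Css, so CL = rate / Css.
CL = 305 / 32.2 = 9.472 L/h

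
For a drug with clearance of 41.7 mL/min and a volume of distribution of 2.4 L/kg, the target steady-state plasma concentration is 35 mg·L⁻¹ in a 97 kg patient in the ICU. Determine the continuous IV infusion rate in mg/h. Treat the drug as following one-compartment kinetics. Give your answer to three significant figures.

87.6 mg/h

CL = 41.7 mL/min × 60/1000 = 2.502 L/h
At steady state, infusion rate equals elimination rate: rate in = CL × Css.
Rate = CL × Css = 2.502 × 35 = 87.57 mg/h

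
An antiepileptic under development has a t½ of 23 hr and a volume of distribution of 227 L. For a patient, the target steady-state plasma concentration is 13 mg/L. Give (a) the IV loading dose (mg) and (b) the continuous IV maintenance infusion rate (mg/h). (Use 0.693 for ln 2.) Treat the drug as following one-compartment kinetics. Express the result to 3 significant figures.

LD = Vd × C = 227.0 × 13 = 2951 mg
CL = 0.693 × Vd / t½ = 0.693 × 227.0 / 23 = 6.840 L/h
Infusion rate = CL × Css = 6.840 × 13 = 88.92 mg/h

(a) 2950 mg; (b) 88.9 mg/h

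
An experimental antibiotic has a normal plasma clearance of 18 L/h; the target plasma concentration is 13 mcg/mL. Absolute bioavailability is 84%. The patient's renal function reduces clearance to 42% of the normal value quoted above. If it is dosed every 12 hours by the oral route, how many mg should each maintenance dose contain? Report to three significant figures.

1400 mg

Patient clearance = 0.42 × 18.00 = 7.560 L/h
At steady state, dose per interval replaces the amount cleared in that interval: F·D/τ = CL·Css.
D = CL × Css × τ / F = 7.560 × 13 × 12 / 0.84 = 1404 mg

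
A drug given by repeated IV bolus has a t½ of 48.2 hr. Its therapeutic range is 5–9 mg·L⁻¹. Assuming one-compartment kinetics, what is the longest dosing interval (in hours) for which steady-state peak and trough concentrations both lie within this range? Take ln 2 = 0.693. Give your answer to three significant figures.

40.9 h

k = 0.693 / t½ = 0.693 / 48.2 = 0.01438 h⁻¹
Between IV bolus doses, concentration decays as C = C₀·e^(−kτ), so C_peak/C_trough = e^(kτ).
τ_max = ln(C_peak/C_trough) / k = ln(9/5) / 0.01438 = 0.5878 / 0.01438 = 40.88 h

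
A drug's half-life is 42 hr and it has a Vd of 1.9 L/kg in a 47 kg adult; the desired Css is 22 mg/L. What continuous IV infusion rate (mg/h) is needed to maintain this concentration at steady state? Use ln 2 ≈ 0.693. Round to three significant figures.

32.4 mg/h

Total Vd = 1.9 × 47 = 89.30 L
k = 0.693/42 = 0.01650 h⁻¹, so CL = k·Vd = 0.01650 × 89.30 = 1.473 L/h
Infusion rate = CL × Css = 1.473 × 22 = 32.41 mg/h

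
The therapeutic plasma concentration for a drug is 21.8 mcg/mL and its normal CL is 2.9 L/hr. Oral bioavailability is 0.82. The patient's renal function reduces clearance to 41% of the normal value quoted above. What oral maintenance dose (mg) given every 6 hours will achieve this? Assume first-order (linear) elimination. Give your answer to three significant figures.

Patient clearance = 0.41 × 2.900 = 1.189 L/h
D = CL × Css × τ / F = 1.189 × 21.8 × 6 / 0.82 = 189.7 mg

190 mg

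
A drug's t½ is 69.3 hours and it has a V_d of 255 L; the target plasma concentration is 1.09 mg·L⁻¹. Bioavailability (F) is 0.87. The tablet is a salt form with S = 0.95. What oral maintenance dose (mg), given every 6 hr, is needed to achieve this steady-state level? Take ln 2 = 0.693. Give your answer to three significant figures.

20.2 mg

CL = 0.693 × Vd / t½ = 0.693 × 255.0 / 69.3 = 2.550 L/h
D = CL × Css × τ / F / S = 2.550 × 1.09 × 6 / 0.87 / 0.95 = 20.18 mg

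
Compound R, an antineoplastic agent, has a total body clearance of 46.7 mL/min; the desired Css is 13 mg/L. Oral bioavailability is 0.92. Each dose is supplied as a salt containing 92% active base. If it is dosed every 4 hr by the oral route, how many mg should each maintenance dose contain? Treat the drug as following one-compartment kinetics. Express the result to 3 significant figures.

Convert clearance: 46.7 mL/min × 60 min/h ÷ 1000 mL/L = 2.802 L/h
D = CL × Css × τ / F / S = 2.802 × 13 × 4 / 0.92 / 0.92 = 172.1 mg

172 mg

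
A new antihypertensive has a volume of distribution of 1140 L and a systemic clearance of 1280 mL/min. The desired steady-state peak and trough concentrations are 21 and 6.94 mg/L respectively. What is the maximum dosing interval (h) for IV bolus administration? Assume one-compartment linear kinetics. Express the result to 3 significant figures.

CL = 1280 mL/min × 60/1000 = 76.80 L/h
k = CL / Vd = 76.80 / 1140 = 0.06737 h⁻¹
Between IV bolus doses, concentration decays as C = C₀·e^(−kτ), so C_peak/C_trough = e^(kτ).
τ_max = ln(C_peak/C_trough) / k = ln(21/6.94) / 0.06737 = 1.107 / 0.06737 = 16.43 h

16.4 h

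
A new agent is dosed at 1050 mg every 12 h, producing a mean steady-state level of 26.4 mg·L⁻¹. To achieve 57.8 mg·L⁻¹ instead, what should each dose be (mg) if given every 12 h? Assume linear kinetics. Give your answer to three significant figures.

For first-order elimination, Css ∝ F·D/(CL·τ); F and CL are unchanged, so Css ∝ D/τ.
D₂ = D₁ × (Css,target / Css,current) = 1050 × 57.8/26.4 = 2299 mg

2300 mg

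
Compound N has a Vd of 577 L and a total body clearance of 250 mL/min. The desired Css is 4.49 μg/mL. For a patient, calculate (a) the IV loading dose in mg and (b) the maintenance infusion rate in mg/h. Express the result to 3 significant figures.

(a) 2590 mg; (b) 67.4 mg/h

Loading: fill Vd to C_target → 577.0 L × 4.49 mg/L = 2591 mg
CL = 250 mL/min × 60/1000 = 15.00 L/h
Infusion rate = 15.00 L/h × 4.49 mg/L = 67.35 mg/h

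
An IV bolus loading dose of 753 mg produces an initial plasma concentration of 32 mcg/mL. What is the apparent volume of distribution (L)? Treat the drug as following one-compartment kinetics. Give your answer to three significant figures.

23.5 L

Immediately after an IV bolus, C₀ = Dose / Vd, so Vd = Dose / C₀.
Vd = 753 / 32 = 23.53 L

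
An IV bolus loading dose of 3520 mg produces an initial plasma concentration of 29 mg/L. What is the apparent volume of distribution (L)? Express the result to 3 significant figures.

Immediately after an IV bolus, C₀ = Dose / Vd, so Vd = Dose / C₀.
Vd = 3520 / 29 = 121.4 L

121 L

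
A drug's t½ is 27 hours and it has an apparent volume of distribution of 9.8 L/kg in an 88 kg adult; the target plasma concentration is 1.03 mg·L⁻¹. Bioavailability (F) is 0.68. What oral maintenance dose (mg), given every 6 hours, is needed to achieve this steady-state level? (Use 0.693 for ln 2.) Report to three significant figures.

201 mg

Total Vd = 9.8 × 88 = 862.4 L
CL = ln 2 · Vd / t½ = 0.693 × 862.4 / 27 = 22.13 L/h
D = CL × Css × τ / F = 22.13 × 1.03 × 6 / 0.68 = 201.1 mg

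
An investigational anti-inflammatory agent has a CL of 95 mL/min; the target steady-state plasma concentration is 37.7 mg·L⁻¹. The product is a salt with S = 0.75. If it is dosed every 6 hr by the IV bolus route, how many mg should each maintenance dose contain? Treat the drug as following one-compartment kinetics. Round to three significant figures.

1720 mg

CL = 95 mL/min × 60/1000 = 5.700 L/h
D = CL × Css × τ / S = 5.700 × 37.7 × 6 / 0.75 = 1719 mg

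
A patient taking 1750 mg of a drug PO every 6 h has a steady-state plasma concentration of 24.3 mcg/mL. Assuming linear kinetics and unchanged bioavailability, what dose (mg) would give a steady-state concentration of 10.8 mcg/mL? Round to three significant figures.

778 mg

With linear kinetics, Css is proportional to dose rate (D/τ) at fixed clearance.
D₂ = D₁ × (Css,target / Css,current) = 1750 × 10.8/24.3 = 777.8 mg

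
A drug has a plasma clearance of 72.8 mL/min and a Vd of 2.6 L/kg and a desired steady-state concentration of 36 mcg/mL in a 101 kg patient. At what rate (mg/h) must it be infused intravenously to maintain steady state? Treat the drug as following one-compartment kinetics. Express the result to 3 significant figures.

157 mg/h

CL = 72.8 mL/min = 72.8 × 0.06 = 4.368 L/h
Infusion rate = CL · Css = 4.368 L/h × 36 mg/L = 157.2 mg/h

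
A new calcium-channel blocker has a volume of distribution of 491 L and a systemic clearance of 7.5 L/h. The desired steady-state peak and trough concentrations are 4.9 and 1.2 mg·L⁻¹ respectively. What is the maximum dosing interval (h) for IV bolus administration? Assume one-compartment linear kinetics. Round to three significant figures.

92.1 h

k = CL / Vd = 7.500 / 491.0 = 0.01527 h⁻¹
Between IV bolus doses, concentration decays as C = C₀·e^(−kτ), so C_peak/C_trough = e^(kτ).
τ_max = ln(C_peak/C_trough) / k = ln(4.9/1.2) / 0.01527 = 1.407 / 0.01527 = 92.14 h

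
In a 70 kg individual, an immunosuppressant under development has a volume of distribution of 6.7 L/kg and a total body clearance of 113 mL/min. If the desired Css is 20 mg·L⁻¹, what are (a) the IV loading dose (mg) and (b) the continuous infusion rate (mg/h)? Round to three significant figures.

(a) 9380 mg; (b) 136 mg/h

Vd(total) = 70 kg × 6.7 L/kg = 469.0 L
Loading dose = Vd × C = 469.0 × 20 = 9380 mg
CL = 113 mL/min × 60/1000 = 6.780 L/h
Maintenance: replace elimination → rate = CL × Css = 6.780 × 20 = 135.6 mg/h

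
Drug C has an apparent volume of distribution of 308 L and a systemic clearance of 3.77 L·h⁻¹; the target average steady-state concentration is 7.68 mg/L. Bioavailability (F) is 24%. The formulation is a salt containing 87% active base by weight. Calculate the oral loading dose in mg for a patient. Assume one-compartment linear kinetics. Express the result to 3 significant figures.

The loading dose fills Vd to the target concentration.
LD = Vd × C / F / S = 308.0 × 7.680 / 0.24 / 0.87 = 11330 mg

11300 mg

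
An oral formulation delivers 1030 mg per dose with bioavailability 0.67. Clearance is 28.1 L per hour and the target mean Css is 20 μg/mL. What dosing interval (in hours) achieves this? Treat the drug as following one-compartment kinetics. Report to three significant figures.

1.23 h

F·D/τ = CL·Css → τ = F·D / (CL·Css).
τ = 0.67 × 1030 / (28.1 × 20) = 1.228 h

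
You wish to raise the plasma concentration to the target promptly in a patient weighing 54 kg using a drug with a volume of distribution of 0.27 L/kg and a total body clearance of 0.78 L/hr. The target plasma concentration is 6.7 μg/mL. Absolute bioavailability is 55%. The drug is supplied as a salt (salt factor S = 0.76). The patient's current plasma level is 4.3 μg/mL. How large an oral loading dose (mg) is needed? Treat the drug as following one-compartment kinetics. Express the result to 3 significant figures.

Vd(total) = 54 kg × 0.27 L/kg = 14.58 L
Concentration deficit ΔC = 6.7 − 4.3 = 2.400 mg/L
LD = Vd × ΔC / F / S = 14.58 × 2.400 / 0.55 / 0.76 = 83.71 mg

83.7 mg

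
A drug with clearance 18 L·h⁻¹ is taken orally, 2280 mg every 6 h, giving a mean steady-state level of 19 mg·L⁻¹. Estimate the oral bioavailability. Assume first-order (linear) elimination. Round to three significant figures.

0.900

F·D/τ = CL·Css at steady state → F = CL·Css·τ / D.
F = 18 × 19 × 6 / 2280 = 0.900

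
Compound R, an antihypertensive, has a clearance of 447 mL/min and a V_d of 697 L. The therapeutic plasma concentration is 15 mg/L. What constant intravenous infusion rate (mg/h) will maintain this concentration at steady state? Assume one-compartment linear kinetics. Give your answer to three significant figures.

402 mg/h

Convert clearance: 447 mL/min × 60 min/h ÷ 1000 mL/L = 26.82 L/h
Rate = CL × Css = 26.82 × 15 = 402.3 mg/h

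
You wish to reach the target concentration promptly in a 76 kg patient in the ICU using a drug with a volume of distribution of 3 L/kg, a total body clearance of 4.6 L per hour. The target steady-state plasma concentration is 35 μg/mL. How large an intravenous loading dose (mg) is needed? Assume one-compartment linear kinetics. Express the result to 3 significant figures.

Total Vd = 3 × 76 = 228.0 L
The loading dose fills Vd to the target concentration; clearance is irrelevant here.
LD = Vd × C = 228.0 × 35.00 = 7980 mg

7980 mg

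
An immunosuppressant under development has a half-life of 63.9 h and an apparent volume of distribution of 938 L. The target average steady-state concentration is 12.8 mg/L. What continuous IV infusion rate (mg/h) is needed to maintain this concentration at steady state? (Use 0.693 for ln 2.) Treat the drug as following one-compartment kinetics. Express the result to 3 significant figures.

130 mg/h

k = 0.693/63.9 = 0.01085 h⁻¹, so CL = k·Vd = 0.01085 × 938.0 = 10.18 L/h
Infusion rate = CL × Css = 10.18 × 12.8 = 130.3 mg/h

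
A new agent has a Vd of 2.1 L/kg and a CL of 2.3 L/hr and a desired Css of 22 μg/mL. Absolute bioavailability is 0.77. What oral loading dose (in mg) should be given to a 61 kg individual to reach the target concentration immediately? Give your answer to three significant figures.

Total Vd = 2.1 × 61 = 128.1 L
LD = Vd × C / F = 128.1 × 22.00 / 0.77 = 3660 mg

3660 mg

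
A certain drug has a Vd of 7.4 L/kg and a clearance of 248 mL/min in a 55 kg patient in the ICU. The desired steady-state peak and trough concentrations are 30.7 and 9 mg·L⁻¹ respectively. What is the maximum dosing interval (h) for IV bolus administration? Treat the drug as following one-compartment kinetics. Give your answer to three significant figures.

33.6 h

Total Vd = 7.4 × 55 = 407.0 L
CL = 248 mL/min × 60/1000 = 14.88 L/h
k = CL / Vd = 14.88 / 407.0 = 0.03656 h⁻¹
Between IV bolus doses, concentration decays as C = C₀·e^(−kτ), so C_peak/C_trough = e^(kτ).
τ_max = ln(C_peak/C_trough) / k = ln(30.7/9) / 0.03656 = 1.227 / 0.03656 = 33.56 h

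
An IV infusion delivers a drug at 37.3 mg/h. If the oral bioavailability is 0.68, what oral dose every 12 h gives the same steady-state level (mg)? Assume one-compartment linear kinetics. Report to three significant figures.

To maintain the same Css, the systemic dosing rate must be unchanged: F·D/τ = infusion rate.
D = rate × τ / F = 37.3 × 12 / 0.68 = 658.2 mg

658 mg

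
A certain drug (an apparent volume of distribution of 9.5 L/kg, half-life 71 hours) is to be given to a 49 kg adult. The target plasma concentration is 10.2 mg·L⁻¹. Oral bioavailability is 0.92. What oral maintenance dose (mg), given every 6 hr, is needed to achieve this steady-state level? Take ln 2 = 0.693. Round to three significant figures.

Vd = 9.5 L/kg × 49 kg = 465.5 L
CL = ln 2 · Vd / t½ = 0.693 × 465.5 / 71 = 4.544 L/h
D = CL × Css × τ / F = 4.544 × 10.2 × 6 / 0.92 = 302.3 mg

302 mg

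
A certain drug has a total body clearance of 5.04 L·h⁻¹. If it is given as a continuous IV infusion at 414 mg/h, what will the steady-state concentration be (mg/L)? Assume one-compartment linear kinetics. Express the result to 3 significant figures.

82.1 mg/L

Css = rate / CL = 414 / 5.040 = 82.14 mg/L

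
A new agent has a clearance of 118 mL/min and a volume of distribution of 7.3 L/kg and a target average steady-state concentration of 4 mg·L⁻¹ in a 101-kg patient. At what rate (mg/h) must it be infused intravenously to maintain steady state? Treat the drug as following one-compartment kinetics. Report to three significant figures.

28.3 mg/h

Convert clearance: 118 mL/min × 60 min/h ÷ 1000 mL/L = 7.080 L/h
R₀ = 7.080 × 4 = 28.32 mg/h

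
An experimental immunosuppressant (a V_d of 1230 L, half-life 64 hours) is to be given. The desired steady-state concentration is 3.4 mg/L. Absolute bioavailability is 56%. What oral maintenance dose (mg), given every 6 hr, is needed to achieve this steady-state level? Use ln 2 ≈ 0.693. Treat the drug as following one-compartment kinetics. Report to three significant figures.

485 mg

CL = 0.693 × Vd / t½ = 0.693 × 1230 / 64 = 13.32 L/h
D = CL × Css × τ / F = 13.32 × 3.4 × 6 / 0.56 = 485.2 mg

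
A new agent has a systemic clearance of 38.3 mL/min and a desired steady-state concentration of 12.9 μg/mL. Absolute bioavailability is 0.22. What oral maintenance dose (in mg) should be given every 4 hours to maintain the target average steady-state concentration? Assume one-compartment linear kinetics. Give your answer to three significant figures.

539 mg

CL = 38.3 mL/min = 38.3 × 0.06 = 2.298 L/h
D = CL × Css × τ / F = 2.298 × 12.9 × 4 / 0.22 = 539.0 mg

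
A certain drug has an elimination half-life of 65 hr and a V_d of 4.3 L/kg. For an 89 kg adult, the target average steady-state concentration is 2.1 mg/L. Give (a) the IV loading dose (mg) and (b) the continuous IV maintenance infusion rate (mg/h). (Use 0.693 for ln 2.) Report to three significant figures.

Total Vd = 4.3 × 89 = 382.7 L
LD = Vd × C = 382.7 × 2.1 = 803.7 mg
CL = 0.693 × Vd / t½ = 0.693 × 382.7 / 65 = 4.080 L/h
Infusion rate = CL × Css = 4.080 × 2.1 = 8.568 mg/h

(a) 804 mg; (b) 8.57 mg/h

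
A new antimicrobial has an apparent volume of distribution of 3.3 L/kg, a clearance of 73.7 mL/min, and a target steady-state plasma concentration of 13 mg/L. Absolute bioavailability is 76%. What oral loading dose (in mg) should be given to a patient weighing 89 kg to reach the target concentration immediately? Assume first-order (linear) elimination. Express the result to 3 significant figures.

Total Vd = 3.3 × 89 = 293.7 L
Loading dose depends on Vd (not clearance): it fills the distribution volume.
LD = Vd × C / F = 293.7 × 13.00 / 0.76 = 5024 mg

5020 mg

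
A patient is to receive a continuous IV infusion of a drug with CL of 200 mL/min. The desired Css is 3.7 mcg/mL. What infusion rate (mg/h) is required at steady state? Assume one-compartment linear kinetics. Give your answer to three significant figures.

CL = 200 mL/min = 200 × 0.06 = 12.00 L/h
Infusion rate = CL · Css = 12.00 L/h × 3.7 mg/L = 44.40 mg/h

44.4 mg/h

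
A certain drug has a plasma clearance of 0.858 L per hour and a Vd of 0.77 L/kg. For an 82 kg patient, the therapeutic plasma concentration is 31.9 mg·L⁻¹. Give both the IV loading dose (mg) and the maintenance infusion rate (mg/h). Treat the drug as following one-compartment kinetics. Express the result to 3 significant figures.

Vd = 0.77 L/kg × 82 kg = 63.14 L
Loading: fill Vd to C_target → 63.14 L × 31.9 mg/L = 2014 mg
Infusion rate = 0.8580 L/h × 31.9 mg/L = 27.37 mg/h

(a) 2010 mg; (b) 27.4 mg/h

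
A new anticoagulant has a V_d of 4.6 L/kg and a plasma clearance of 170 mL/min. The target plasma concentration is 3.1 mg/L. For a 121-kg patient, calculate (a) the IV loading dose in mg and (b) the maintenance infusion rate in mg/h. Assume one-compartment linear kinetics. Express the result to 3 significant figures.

Vd = 4.6 L/kg × 121 kg = 556.6 L
Loading: fill Vd to C_target → 556.6 L × 3.1 mg/L = 1725 mg
Convert clearance: 170 mL/min × 60 min/h ÷ 1000 mL/L = 10.20 L/h
Infusion rate = 10.20 L/h × 3.1 mg/L = 31.62 mg/h

(a) 1730 mg; (b) 31.6 mg/h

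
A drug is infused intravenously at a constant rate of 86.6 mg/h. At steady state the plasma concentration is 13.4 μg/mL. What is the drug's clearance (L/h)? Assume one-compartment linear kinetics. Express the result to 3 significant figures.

At steady state, infusion rate = CL × Css, so CL = rate / Css.
CL = 86.6 / 13.4 = 6.463 L/h

6.46 L/h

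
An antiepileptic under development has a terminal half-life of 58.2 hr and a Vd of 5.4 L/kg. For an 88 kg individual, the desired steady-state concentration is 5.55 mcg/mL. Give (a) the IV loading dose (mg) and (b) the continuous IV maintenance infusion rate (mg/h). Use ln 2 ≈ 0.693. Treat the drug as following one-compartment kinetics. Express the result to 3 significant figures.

(a) 2640 mg; (b) 31.4 mg/h

Vd = 5.4 L/kg × 88 kg = 475.2 L
LD = Vd × C = 475.2 × 5.55 = 2637 mg
CL = 0.693 × Vd / t½ = 0.693 × 475.2 / 58.2 = 5.658 L/h
Infusion rate = CL × Css = 5.658 × 5.55 = 31.40 mg/h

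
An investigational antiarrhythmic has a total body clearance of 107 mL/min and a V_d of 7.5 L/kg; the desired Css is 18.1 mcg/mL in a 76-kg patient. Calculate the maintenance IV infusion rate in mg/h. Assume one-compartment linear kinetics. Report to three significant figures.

116 mg/h

CL = 107 mL/min × 60/1000 = 6.420 L/h
Rate = CL × Css = 6.420 × 18.1 = 116.2 mg/h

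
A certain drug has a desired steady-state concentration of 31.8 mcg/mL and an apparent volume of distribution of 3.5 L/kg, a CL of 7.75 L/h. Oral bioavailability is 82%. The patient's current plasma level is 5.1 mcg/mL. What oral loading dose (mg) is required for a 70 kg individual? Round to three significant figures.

7980 mg

Vd(total) = 70 kg × 3.5 L/kg = 245.0 L
Concentration deficit ΔC = 31.8 − 5.1 = 26.70 mg/L
LD = Vd × ΔC / F = 245.0 × 26.70 / 0.82 = 7977 mg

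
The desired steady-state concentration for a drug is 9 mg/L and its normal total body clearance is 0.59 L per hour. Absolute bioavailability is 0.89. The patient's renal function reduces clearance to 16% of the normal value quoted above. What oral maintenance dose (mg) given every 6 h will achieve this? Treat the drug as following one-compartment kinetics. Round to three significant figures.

5.73 mg

Patient clearance = 0.16 × 0.5900 = 0.09440 L/h
At steady state, dose per interval replaces the amount cleared in that interval: F·D/τ = CL·Css.
D = CL × Css × τ / F = 0.09440 × 9 × 6 / 0.89 = 5.728 mg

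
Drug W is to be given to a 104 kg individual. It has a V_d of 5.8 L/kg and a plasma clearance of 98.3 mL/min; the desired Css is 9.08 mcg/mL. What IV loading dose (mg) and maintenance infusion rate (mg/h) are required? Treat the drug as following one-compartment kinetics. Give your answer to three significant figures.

Vd = 5.8 L/kg × 104 kg = 603.2 L
LD = Vd · C_target = 603.2 × 9.08 = 5477 mg
CL = 98.3 mL/min = 98.3 × 0.06 = 5.898 L/h
Infusion rate = 5.898 L/h × 9.08 mg/L = 53.55 mg/h

(a) 5480 mg; (b) 53.6 mg/h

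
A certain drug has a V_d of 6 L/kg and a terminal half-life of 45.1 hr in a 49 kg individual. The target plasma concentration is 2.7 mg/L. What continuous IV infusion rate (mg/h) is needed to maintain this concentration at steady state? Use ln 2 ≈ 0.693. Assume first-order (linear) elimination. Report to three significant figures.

Total Vd = 6 × 49 = 294.0 L
CL = ln 2 · Vd / t½ = 0.693 × 294.0 / 45.1 = 4.518 L/h
Infusion rate = CL × Css = 4.518 × 2.7 = 12.20 mg/h

12.2 mg/h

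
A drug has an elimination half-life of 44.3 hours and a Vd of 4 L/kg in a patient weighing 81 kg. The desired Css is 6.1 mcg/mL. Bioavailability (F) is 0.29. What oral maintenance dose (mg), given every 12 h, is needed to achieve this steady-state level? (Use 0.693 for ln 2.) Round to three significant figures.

Total Vd = 4 × 81 = 324.0 L
CL = ln 2 · Vd / t½ = 0.693 × 324.0 / 44.3 = 5.068 L/h
D = CL × Css × τ / F = 5.068 × 6.1 × 12 / 0.29 = 1279 mg

1280 mg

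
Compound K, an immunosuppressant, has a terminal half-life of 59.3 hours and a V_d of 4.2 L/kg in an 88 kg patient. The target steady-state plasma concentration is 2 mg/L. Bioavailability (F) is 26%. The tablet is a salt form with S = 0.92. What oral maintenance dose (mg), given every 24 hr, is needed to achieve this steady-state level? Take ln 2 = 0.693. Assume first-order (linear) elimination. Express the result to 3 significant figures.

Total Vd = 4.2 × 88 = 369.6 L
CL = 0.693 × Vd / t½ = 0.693 × 369.6 / 59.3 = 4.319 L/h
D = CL × Css × τ / F / S = 4.319 × 2 × 24 / 0.26 / 0.92 = 866.7 mg

867 mg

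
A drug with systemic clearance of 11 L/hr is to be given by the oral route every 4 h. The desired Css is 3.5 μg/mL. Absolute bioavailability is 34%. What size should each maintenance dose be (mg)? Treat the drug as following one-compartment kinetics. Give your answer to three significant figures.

At steady state, dose per interval replaces the amount cleared in that interval: F·D/τ = CL·Css.
D = CL × Css × τ / F = 11.00 × 3.5 × 4 / 0.34 = 452.9 mg

453 mg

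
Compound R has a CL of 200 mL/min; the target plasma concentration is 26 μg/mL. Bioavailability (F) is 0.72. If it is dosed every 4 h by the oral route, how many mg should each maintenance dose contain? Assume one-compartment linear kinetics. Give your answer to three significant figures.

CL = 200 mL/min = 200 × 0.06 = 12.00 L/h
At steady state, dose per interval replaces the amount cleared in that interval: F·D/τ = CL·Css.
D = CL × Css × τ / F = 12.00 × 26 × 4 / 0.72 = 1733 mg

1730 mg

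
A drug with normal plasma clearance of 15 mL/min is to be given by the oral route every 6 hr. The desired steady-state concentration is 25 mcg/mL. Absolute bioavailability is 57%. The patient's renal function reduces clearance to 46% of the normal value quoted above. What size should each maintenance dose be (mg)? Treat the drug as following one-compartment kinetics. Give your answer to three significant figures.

109 mg

CL = 15 mL/min = 15 × 0.06 = 0.9000 L/h
Patient clearance = 0.46 × 0.9000 = 0.4140 L/h
At steady state, dose per interval replaces the amount cleared in that interval: F·D/τ = CL·Css.
D = CL × Css × τ / F = 0.4140 × 25 × 6 / 0.57 = 108.9 mg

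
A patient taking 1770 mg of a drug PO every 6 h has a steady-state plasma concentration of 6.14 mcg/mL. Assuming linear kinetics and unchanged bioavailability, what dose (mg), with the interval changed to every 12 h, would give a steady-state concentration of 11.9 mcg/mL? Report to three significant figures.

For first-order elimination, Css ∝ F·D/(CL·τ); F and CL are unchanged, so Css ∝ D/τ.
D₂ = D₁ × (Css,target / Css,current) × (τ₂/τ₁) = 1770 × (11.9/6.14) × (12/6) = 6861 mg

6860 mg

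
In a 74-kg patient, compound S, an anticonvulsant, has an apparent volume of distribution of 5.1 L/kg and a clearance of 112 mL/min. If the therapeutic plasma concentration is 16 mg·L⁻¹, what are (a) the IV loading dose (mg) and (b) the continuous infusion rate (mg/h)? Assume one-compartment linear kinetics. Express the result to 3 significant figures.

(a) 6040 mg; (b) 108 mg/h

Vd = 5.1 L/kg × 74 kg = 377.4 L
Loading: fill Vd to C_target → 377.4 L × 16 mg/L = 6038 mg
CL = 112 mL/min = 112 × 0.06 = 6.720 L/h
Maintenance: replace elimination → rate = CL × Css = 6.720 × 16 = 107.5 mg/h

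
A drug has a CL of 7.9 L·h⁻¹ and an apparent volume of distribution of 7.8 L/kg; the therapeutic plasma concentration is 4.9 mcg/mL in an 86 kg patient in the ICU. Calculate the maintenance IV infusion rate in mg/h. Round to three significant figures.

38.7 mg/h

Maintenance depends on clearance, not Vd — rate in must match rate out.
Infusion rate = CL · Css = 7.900 L/h × 4.9 mg/L = 38.71 mg/h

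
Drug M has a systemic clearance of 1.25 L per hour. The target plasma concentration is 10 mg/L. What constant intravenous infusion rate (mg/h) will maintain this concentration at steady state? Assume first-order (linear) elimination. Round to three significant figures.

At steady state, infusion rate equals elimination rate: rate in = CL × Css.
Rate = CL × Css = 1.250 × 10 = 12.50 mg/h

12.5 mg/h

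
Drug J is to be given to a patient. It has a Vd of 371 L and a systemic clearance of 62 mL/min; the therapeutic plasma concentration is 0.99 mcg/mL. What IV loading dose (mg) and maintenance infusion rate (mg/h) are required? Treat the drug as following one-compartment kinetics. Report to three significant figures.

(a) 367 mg; (b) 3.68 mg/h

LD = Vd · C_target = 371.0 × 0.99 = 367.3 mg
Convert clearance: 62 mL/min × 60 min/h ÷ 1000 mL/L = 3.720 L/h
Maintenance: replace elimination → rate = CL × Css = 3.720 × 0.99 = 3.683 mg/h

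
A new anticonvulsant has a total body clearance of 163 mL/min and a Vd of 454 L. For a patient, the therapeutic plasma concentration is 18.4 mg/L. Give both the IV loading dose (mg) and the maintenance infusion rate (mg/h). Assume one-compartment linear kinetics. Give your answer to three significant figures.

Loading dose = Vd × C = 454.0 × 18.4 = 8354 mg
Convert clearance: 163 mL/min × 60 min/h ÷ 1000 mL/L = 9.780 L/h
Maintenance infusion rate = CL × Css = 9.780 × 18.4 = 180.0 mg/h

(a) 8350 mg; (b) 180 mg/h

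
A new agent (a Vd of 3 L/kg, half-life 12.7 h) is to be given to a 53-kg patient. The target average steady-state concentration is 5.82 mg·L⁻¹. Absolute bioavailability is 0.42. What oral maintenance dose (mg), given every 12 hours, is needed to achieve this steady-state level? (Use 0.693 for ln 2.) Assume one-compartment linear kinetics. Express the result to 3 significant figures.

1440 mg

Vd(total) = 53 kg × 3 L/kg = 159.0 L
k = 0.693/12.7 = 0.05457 h⁻¹, so CL = k·Vd = 0.05457 × 159.0 = 8.677 L/h
D = CL × Css × τ / F = 8.677 × 5.82 × 12 / 0.42 = 1443 mg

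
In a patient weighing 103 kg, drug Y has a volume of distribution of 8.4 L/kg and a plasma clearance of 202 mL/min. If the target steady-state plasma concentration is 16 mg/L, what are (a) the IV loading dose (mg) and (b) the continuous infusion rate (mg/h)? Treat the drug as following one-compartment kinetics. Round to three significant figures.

Vd(total) = 103 kg × 8.4 L/kg = 865.2 L
LD = Vd · C_target = 865.2 × 16 = 13840 mg
Convert clearance: 202 mL/min × 60 min/h ÷ 1000 mL/L = 12.12 L/h
Maintenance infusion rate = CL × Css = 12.12 × 16 = 193.9 mg/h

(a) 13800 mg; (b) 194 mg/h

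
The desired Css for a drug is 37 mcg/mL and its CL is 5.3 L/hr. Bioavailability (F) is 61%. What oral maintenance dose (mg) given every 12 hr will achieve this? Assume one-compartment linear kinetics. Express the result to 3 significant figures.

3860 mg

D = CL × Css × τ / F = 5.300 × 37 × 12 / 0.61 = 3858 mg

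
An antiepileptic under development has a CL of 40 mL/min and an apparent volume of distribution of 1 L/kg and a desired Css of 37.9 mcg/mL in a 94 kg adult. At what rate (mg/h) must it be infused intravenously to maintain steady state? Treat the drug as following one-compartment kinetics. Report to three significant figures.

CL = 40 mL/min = 40 × 0.06 = 2.400 L/h
Infusion rate = CL · Css = 2.400 L/h × 37.9 mg/L = 90.96 mg/h

91.0 mg/h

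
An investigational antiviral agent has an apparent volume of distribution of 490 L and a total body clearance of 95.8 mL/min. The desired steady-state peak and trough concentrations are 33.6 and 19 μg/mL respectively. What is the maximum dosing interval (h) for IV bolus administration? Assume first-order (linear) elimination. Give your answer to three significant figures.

48.6 h

CL = 95.8 mL/min × 60/1000 = 5.748 L/h
k = CL / Vd = 5.748 / 490.0 = 0.01173 h⁻¹
Between IV bolus doses, concentration decays as C = C₀·e^(−kτ), so C_peak/C_trough = e^(kτ).
τ_max = ln(C_peak/C_trough) / k = ln(33.6/19) / 0.01173 = 0.5701 / 0.01173 = 48.60 h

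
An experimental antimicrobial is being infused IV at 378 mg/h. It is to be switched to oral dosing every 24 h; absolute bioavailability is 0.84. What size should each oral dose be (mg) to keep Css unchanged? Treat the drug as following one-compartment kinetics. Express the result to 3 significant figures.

10800 mg

To maintain the same Css, the systemic dosing rate must be unchanged: F·D/τ = infusion rate.
D = rate × τ / F = 378 × 24 / 0.84 = 10800 mg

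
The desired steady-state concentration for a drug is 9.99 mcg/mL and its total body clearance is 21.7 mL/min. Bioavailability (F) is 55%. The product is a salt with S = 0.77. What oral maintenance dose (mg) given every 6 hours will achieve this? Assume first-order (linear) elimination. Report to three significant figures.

184 mg

Convert clearance: 21.7 mL/min × 60 min/h ÷ 1000 mL/L = 1.302 L/h
At steady state, dose per interval replaces the amount cleared in that interval: F·S·D/τ = CL·Css.
D = CL × Css × τ / F / S = 1.302 × 9.99 × 6 / 0.55 / 0.77 = 184.3 mg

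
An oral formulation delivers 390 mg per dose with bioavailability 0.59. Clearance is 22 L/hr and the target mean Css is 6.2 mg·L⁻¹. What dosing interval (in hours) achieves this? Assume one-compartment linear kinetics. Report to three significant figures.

1.69 h

F·D/τ = CL·Css → τ = F·D / (CL·Css).
τ = 0.59 × 390 / (22 × 6.2) = 1.687 h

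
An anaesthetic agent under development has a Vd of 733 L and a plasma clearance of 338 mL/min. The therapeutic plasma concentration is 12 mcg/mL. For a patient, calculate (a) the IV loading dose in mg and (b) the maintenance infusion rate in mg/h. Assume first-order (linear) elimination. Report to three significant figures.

(a) 8800 mg; (b) 243 mg/h

LD = Vd · C_target = 733.0 × 12 = 8796 mg
CL = 338 mL/min = 338 × 0.06 = 20.28 L/h
Infusion rate = 20.28 L/h × 12 mg/L = 243.4 mg/h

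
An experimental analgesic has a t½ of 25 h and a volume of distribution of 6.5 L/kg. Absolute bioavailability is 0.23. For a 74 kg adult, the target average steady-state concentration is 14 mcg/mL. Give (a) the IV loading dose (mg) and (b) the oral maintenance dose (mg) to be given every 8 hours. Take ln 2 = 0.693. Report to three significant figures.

Vd(total) = 74 kg × 6.5 L/kg = 481.0 L
LD = Vd × C = 481.0 × 14 = 6734 mg
CL = 0.693 × Vd / t½ = 0.693 × 481.0 / 25 = 13.33 L/h
D = CL × Css × τ / F = 13.33 × 14 × 8 / 0.23 = 6491 mg

(a) 6730 mg; (b) 6490 mg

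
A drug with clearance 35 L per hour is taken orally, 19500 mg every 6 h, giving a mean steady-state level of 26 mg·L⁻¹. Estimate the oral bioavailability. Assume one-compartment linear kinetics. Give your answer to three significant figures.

0.280

F·D/τ = CL·Css at steady state → F = CL·Css·τ / D.
F = 35 × 26 × 6 / 19500 = 0.280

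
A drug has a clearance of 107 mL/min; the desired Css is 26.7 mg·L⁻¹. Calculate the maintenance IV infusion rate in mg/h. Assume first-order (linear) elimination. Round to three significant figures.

CL = 107 mL/min × 60/1000 = 6.420 L/h
R₀ = 6.420 × 26.7 = 171.4 mg/h

171 mg/h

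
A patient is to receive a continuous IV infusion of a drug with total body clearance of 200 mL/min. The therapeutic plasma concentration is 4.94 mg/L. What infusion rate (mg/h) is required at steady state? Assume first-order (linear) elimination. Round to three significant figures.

59.3 mg/h

CL = 200 mL/min = 200 × 0.06 = 12.00 L/h
Infusion rate = CL · Css = 12.00 L/h × 4.94 mg/L = 59.28 mg/h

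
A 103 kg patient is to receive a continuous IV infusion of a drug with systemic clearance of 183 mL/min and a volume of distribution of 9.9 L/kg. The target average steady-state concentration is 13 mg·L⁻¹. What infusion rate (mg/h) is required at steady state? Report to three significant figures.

143 mg/h

CL = 183 mL/min = 183 × 0.06 = 10.98 L/h
Infusion rate = CL · Css = 10.98 L/h × 13 mg/L = 142.7 mg/h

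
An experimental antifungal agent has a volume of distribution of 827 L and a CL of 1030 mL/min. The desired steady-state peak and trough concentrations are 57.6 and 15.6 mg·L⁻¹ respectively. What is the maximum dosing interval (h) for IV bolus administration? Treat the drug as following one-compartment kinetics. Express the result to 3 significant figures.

17.5 h

Convert clearance: 1030 mL/min × 60 min/h ÷ 1000 mL/L = 61.80 L/h
k = CL / Vd = 61.80 / 827.0 = 0.07473 h⁻¹
Between IV bolus doses, concentration decays as C = C₀·e^(−kτ), so C_peak/C_trough = e^(kτ).
τ_max = ln(C_peak/C_trough) / k = ln(57.6/15.6) / 0.07473 = 1.306 / 0.07473 = 17.48 h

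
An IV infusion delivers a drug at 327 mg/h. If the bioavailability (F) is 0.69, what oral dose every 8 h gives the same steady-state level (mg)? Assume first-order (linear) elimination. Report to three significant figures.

To maintain the same Css, the systemic dosing rate must be unchanged: F·D/τ = infusion rate.
D = rate × τ / F = 327 × 8 / 0.69 = 3791 mg

3790 mg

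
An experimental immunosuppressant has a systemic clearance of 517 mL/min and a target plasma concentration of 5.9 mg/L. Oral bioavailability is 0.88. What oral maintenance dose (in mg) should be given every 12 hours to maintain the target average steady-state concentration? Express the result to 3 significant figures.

2500 mg

CL = 517 mL/min × 60/1000 = 31.02 L/h
D = CL × Css × τ / F = 31.02 × 5.9 × 12 / 0.88 = 2496 mg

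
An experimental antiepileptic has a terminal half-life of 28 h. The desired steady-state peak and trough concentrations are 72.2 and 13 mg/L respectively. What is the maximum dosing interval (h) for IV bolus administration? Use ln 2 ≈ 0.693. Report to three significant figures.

69.3 h

k = 0.693 / t½ = 0.693 / 28 = 0.02475 h⁻¹
Between IV bolus doses, concentration decays as C = C₀·e^(−kτ), so C_peak/C_trough = e^(kτ).
τ_max = ln(C_peak/C_trough) / k = ln(72.2/13) / 0.02475 = 1.714 / 0.02475 = 69.25 h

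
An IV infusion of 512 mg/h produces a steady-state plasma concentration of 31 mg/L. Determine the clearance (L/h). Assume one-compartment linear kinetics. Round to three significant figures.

16.5 L/h

At steady state, infusion rate = CL × Css, so CL = rate / Css.
CL = 512 / 31 = 16.52 L/h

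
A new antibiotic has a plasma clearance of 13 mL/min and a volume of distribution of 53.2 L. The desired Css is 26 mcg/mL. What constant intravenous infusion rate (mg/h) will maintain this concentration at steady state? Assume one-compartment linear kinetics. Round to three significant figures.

20.3 mg/h

Convert clearance: 13 mL/min × 60 min/h ÷ 1000 mL/L = 0.7800 L/h
R₀ = 0.7800 × 26 = 20.28 mg/h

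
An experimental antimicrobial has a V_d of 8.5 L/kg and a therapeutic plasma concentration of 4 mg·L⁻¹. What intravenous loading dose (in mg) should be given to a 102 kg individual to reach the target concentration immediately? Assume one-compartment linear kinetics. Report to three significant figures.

Total Vd = 8.5 × 102 = 867.0 L
The loading dose fills Vd to the target concentration.
LD = Vd × C = 867.0 × 4.000 = 3468 mg

3470 mg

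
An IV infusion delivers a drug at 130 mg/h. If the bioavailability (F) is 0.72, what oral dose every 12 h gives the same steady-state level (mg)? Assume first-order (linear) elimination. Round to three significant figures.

To maintain the same Css, the systemic dosing rate must be unchanged: F·D/τ = infusion rate.
D = rate × τ / F = 130 × 12 / 0.72 = 2167 mg

2170 mg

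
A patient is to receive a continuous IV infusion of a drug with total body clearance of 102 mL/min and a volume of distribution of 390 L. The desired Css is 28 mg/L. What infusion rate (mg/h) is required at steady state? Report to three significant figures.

171 mg/h

CL = 102 mL/min × 60/1000 = 6.120 L/h
Maintenance depends on clearance, not Vd — rate in must match rate out.
Infusion rate = CL · Css = 6.120 L/h × 28 mg/L = 171.4 mg/h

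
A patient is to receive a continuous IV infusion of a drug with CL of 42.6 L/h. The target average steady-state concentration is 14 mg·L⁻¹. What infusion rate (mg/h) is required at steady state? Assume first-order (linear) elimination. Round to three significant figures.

596 mg/h

At steady state, infusion rate equals elimination rate: rate in = CL × Css.
Rate = CL × Css = 42.60 × 14 = 596.4 mg/h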